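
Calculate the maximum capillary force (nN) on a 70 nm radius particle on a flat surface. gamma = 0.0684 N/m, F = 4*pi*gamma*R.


Convert radius: R = 70 nm = 7e-08 m
F = 4 * pi * gamma * R
F = 4 * pi * 0.0684 * 7e-08
F = 6.01678e-08 N = 60.1678 nN

60.1678


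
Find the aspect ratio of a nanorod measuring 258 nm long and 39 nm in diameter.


Aspect ratio AR = length / diameter
AR = 258 / 39
AR = 6.62

6.62


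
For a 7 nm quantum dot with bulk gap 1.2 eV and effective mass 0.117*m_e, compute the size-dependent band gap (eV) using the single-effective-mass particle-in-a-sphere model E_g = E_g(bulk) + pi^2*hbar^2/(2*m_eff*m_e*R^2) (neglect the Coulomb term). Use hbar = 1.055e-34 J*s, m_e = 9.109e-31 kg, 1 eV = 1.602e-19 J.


Radius R = 7/2 nm = 3.5e-09 m
Confinement energy dE = pi^2 * hbar^2 / (2 * m_eff * m_e * R^2)
dE = pi^2 * (1.055e-34)^2 / (2 * 0.117 * 9.109e-31 * (3.5e-09)^2) J, divided by 1.602e-19 J/eV
dE = 0.2626 eV
Total band gap = E_g(bulk) + dE = 1.2 + 0.2626 = 1.4626 eV

1.4626


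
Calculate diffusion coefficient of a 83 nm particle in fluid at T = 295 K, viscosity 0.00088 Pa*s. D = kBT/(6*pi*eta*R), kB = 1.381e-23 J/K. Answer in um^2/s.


Radius R = 83/2 = 41.5 nm = 4.15e-08 m
D = kB*T / (6*pi*eta*R)
D = 1.381e-23 * 295 / (6 * pi * 0.00088 * 4.15e-08)
D = 5.91812e-12 m^2/s = 5.918 um^2/s

5.918


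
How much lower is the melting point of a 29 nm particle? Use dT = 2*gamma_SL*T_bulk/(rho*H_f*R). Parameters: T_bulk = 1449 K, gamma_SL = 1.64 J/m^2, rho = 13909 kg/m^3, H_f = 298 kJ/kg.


Radius R = 29/2 = 14.5 nm = 1.45e-08 m
Convert H_f = 298 kJ/kg = 298000 J/kg
dT = 2 * gamma_SL * T_bulk / (rho * H_f * R)
dT = 2 * 1.64 * 1449 / (13909 * 298000 * 1.45e-08)
dT = 79.1 K

79.1


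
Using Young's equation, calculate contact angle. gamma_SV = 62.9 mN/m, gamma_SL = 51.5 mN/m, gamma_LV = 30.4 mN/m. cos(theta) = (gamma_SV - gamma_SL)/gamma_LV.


cos(theta) = (gamma_SV - gamma_SL) / gamma_LV
cos(theta) = (62.9 - 51.5) / 30.4
cos(theta) = 0.375
theta = arccos(0.375) = 67.98 degrees

67.98


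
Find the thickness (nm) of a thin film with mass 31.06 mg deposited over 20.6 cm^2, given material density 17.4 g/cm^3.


Convert: m = 31.06 mg = 3.1060e-05 kg, A = 20.6 cm^2 = 2.0600e-03 m^2, rho = 17.4 g/cm^3 = 17400 kg/m^3
t = m / (A * rho)
t = 3.1060e-05 / (2.0600e-03 * 17400)
t = 8.6653e-07 m = 866.5 nm

866.5


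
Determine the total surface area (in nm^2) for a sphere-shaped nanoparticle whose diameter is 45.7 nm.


Radius r = 45.7/2 = 22.85 nm
Surface area SA = 4 * pi * r^2
SA = 4 * pi * (22.85)^2
SA = 6561.18 nm^2

6561.18


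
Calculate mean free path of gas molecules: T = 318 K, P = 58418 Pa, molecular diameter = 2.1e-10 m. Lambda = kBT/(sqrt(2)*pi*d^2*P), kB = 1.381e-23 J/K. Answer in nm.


Mean free path: lambda = kB*T / (sqrt(2) * pi * d^2 * P)
lambda = 1.381e-23 * 318 / (sqrt(2) * pi * (2.1e-10)^2 * 58418)
lambda = 3.83681e-07 m
lambda = 383.68 nm

383.68


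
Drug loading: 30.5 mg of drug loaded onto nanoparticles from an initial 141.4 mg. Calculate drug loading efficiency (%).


Drug loading efficiency = (drug loaded / drug initial) * 100
DLE = 30.5 / 141.4 * 100
DLE = 0.2157 * 100
DLE = 21.57%

21.57


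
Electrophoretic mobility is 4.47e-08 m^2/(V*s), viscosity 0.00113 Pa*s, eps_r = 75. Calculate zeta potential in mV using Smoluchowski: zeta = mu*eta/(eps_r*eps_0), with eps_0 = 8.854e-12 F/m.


Smoluchowski equation: zeta = mu * eta / (eps_r * eps_0)
zeta = 4.47e-08 * 0.00113 / (75 * 8.854e-12)
zeta = 0.076065 V = 76.07 mV

76.07


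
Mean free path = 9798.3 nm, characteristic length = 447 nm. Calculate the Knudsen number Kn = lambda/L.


Knudsen number Kn = lambda / L
Kn = 9798.3 / 447
Kn = 21.9201

21.9201


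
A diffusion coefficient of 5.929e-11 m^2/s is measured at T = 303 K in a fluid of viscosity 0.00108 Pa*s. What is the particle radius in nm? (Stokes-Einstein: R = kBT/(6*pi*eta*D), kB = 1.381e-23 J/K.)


Stokes-Einstein: R = kB*T / (6*pi*eta*D)
R = 1.381e-23 * 303 / (6 * pi * 0.00108 * 5.929e-11)
R = 3.46681e-09 m = 3.47 nm

3.47


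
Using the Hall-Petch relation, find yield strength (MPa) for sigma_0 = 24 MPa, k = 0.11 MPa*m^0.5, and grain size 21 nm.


d = 21 nm = 2.1e-08 m
sqrt(d) = 0.0001449138
Hall-Petch contribution = k / sqrt(d) = 0.11 / 0.0001449138 = 759.1 MPa
sigma = sigma_0 + k/sqrt(d) = 24 + 759.1 = 783.1 MPa

783.1


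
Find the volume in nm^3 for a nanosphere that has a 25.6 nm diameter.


Radius r = 25.6/2 = 12.8 nm
Volume V = (4/3) * pi * r^3
V = (4/3) * pi * (12.8)^3
V = 8784.53 nm^3

8784.53


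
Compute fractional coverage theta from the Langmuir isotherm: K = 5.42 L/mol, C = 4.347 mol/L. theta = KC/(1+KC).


Langmuir isotherm: theta = K*C / (1 + K*C)
K*C = 5.42 * 4.347 = 23.56074
theta = 23.56074 / (1 + 23.56074) = 23.56074 / 24.56074
theta = 0.9593

0.9593


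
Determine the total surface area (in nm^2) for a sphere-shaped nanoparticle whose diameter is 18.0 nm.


Radius r = 18.0/2 = 9 nm
Surface area SA = 4 * pi * r^2
SA = 4 * pi * (9)^2
SA = 1017.88 nm^2

1017.88


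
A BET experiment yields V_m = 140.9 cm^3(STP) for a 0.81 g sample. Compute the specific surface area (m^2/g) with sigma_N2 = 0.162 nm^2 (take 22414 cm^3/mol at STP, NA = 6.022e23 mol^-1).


Number of moles in monolayer = V_m / 22414 = 140.9 / 22414 = 0.00628625
Number of molecules = moles * NA = 0.00628625 * 6.022e23
SA = molecules * sigma / mass
SA = (140.9 / 22414) * 6.022e23 * 0.162e-18 / 0.81
SA = 757.1 m^2/g

757.1


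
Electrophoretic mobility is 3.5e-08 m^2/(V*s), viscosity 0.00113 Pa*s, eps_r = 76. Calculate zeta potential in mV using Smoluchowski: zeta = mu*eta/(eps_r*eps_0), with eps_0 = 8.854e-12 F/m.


Smoluchowski equation: zeta = mu * eta / (eps_r * eps_0)
zeta = 3.5e-08 * 0.00113 / (76 * 8.854e-12)
zeta = 0.058775 V = 58.78 mV

58.78


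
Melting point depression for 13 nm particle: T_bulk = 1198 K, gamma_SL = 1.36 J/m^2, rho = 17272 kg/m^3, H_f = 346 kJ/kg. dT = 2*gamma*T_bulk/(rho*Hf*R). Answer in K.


Radius R = 13/2 = 6.5 nm = 6.5e-09 m
Convert H_f = 346 kJ/kg = 346000 J/kg
dT = 2 * gamma_SL * T_bulk / (rho * H_f * R)
dT = 2 * 1.36 * 1198 / (17272 * 346000 * 6.5e-09)
dT = 83.9 K

83.9


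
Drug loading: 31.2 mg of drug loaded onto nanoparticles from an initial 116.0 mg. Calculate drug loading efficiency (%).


Drug loading efficiency = (drug loaded / drug initial) * 100
DLE = 31.2 / 116.0 * 100
DLE = 0.269 * 100
DLE = 26.9%

26.9


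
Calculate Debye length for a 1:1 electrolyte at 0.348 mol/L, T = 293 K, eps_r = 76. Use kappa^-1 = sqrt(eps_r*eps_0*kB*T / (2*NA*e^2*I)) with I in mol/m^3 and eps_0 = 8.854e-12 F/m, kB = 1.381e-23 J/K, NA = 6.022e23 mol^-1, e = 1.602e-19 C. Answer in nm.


Ionic strength I = 0.348 * 1^2 * 1000 = 348 mol/m^3
kappa^-1 = sqrt(76 * 8.854e-12 * 1.381e-23 * 293 / (2 * 6.022e23 * (1.602e-19)^2 * 348))
kappa^-1 = 0.503 nm

0.503


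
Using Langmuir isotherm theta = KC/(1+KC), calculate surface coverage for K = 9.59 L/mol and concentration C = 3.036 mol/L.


Langmuir isotherm: theta = K*C / (1 + K*C)
K*C = 9.59 * 3.036 = 29.11524
theta = 29.11524 / (1 + 29.11524) = 29.11524 / 30.11524
theta = 0.9668

0.9668


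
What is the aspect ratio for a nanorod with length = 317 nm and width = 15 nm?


Aspect ratio AR = length / diameter
AR = 317 / 15
AR = 21.13

21.13


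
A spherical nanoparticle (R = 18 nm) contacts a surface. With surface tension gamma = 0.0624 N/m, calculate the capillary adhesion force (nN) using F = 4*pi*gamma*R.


Convert radius: R = 18 nm = 1.8e-08 m
F = 4 * pi * gamma * R
F = 4 * pi * 0.0624 * 1.8e-08
F = 1.41145e-08 N = 14.1145 nN

14.1145


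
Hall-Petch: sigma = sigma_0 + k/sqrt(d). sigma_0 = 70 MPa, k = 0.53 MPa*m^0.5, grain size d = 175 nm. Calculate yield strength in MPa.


d = 175 nm = 1.75e-07 m
sqrt(d) = 0.00041833
Hall-Petch contribution = k / sqrt(d) = 0.53 / 0.00041833 = 1266.9 MPa
sigma = sigma_0 + k/sqrt(d) = 70 + 1266.9 = 1336.9 MPa

1336.9


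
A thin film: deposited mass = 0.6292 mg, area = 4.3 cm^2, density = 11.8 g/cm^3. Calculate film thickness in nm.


Convert: m = 0.6292 mg = 6.2920e-07 kg, A = 4.3 cm^2 = 4.3000e-04 m^2, rho = 11.8 g/cm^3 = 11800 kg/m^3
t = m / (A * rho)
t = 6.2920e-07 / (4.3000e-04 * 11800)
t = 1.2400e-07 m = 124.0 nm

124.0


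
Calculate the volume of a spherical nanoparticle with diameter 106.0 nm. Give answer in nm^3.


Radius r = 106.0/2 = 53 nm
Volume V = (4/3) * pi * r^3
V = (4/3) * pi * (53)^3
V = 623614.52 nm^3

623614.52


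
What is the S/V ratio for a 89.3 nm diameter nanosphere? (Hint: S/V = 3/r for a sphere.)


Radius r = 89.3/2 = 44.65 nm
S/V = 3 / r = 3 / 44.65
S/V = 0.0672 nm^-1

0.0672


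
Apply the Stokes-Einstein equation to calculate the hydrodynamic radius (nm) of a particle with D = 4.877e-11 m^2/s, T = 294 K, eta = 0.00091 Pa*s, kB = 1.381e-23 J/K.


Stokes-Einstein: R = kB*T / (6*pi*eta*D)
R = 1.381e-23 * 294 / (6 * pi * 0.00091 * 4.877e-11)
R = 4.8534e-09 m = 4.85 nm

4.85


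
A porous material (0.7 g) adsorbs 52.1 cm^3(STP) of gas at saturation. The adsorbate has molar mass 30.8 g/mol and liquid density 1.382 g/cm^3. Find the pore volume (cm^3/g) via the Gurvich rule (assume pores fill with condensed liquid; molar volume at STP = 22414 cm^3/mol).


Moles adsorbed n = V_ads / 22414 = 52.1 / 22414 = 2.324440e-03 mol
Liquid volume V_liq = n * M / rho_liq = 2.324440e-03 * 30.8 / 1.382 = 0.05180 cm^3
Specific pore volume V_pore = V_liq / m_sample = 0.05180 / 0.7
V_pore = 0.074 cm^3/g

0.074


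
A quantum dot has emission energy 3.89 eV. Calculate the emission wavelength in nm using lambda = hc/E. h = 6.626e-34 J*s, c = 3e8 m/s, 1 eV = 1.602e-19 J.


Convert energy: E = 3.89 eV = 3.89 * 1.602e-19 = 6.23178e-19 J
lambda = h*c / E = 6.626e-34 * 3e8 / 6.23178e-19
lambda = 3.18978e-07 m = 319.0 nm

319.0


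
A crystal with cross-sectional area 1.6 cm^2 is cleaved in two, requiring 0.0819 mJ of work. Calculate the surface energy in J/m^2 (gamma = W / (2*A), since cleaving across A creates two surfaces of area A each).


Convert: A = 1.6 cm^2 = 0.00016 m^2, W = 0.0819 mJ = 8.19e-05 J
Cleaving exposes two faces of area A, so total new surface = 2*A and gamma = W / (2*A)
gamma = 8.19e-05 / (2 * 0.00016)
gamma = 0.256 J/m^2

0.256


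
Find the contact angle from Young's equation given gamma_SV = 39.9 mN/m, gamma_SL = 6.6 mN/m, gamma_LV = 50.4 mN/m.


cos(theta) = (gamma_SV - gamma_SL) / gamma_LV
cos(theta) = (39.9 - 6.6) / 50.4
cos(theta) = 0.660714
theta = arccos(0.660714) = 48.65 degrees

48.65


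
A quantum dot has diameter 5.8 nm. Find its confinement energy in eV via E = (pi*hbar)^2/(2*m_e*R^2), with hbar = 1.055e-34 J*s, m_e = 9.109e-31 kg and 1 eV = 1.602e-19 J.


Radius R = 5.8/2 = 2.9 nm = 2.9e-09 m
E = (pi * 1.055e-34)^2 / (2 * 9.109e-31 * (2.9e-09)^2)
E(J) = 7.16982e-21
E = E(J) / 1.602e-19 = 0.0448 eV

0.0448


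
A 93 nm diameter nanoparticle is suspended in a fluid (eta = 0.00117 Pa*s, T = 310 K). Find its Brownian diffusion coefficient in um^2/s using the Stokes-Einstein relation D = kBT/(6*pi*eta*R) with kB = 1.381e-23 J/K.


Radius R = 93/2 = 46.5 nm = 4.65e-08 m
D = kB*T / (6*pi*eta*R)
D = 1.381e-23 * 310 / (6 * pi * 0.00117 * 4.65e-08)
D = 4.17461e-12 m^2/s = 4.175 um^2/s

4.175


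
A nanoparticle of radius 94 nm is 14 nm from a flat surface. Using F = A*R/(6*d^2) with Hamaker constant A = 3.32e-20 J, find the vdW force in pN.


Convert to SI: R = 94 nm = 9.4e-08 m, d = 14 nm = 1.4e-08 m
F = A * R / (6 * d^2)
F = 3.32e-20 * 9.4e-08 / (6 * (1.4e-08)^2)
F = 2.65374e-12 N = 2.654 pN

2.654


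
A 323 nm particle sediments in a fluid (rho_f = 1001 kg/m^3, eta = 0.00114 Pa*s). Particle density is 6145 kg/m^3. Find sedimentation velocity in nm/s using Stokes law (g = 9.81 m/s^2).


Radius R = 323/2 nm = 1.615e-07 m
Density difference = 6145 - 1001 = 5144 kg/m^3
v = 2 * R^2 * (rho_p - rho_f) * g / (9 * eta)
v = 2 * (1.615e-07)^2 * 5144 * 9.81 / (9 * 0.00114)
v = 2.56565e-07 m/s = 256.5651 nm/s

256.5651


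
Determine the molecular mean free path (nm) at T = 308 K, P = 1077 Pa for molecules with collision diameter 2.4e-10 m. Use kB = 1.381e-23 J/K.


Mean free path: lambda = kB*T / (sqrt(2) * pi * d^2 * P)
lambda = 1.381e-23 * 308 / (sqrt(2) * pi * (2.4e-10)^2 * 1077)
lambda = 1.54327e-05 m
lambda = 15432.68 nm

15432.68


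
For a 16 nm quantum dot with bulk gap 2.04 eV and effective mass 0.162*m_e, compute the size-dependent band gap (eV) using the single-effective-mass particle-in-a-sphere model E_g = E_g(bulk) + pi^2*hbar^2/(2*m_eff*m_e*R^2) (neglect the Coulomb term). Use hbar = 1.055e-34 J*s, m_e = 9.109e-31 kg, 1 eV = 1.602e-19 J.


Radius R = 16/2 nm = 8e-09 m
Confinement energy dE = pi^2 * hbar^2 / (2 * m_eff * m_e * R^2)
dE = pi^2 * (1.055e-34)^2 / (2 * 0.162 * 9.109e-31 * (8e-09)^2) J, divided by 1.602e-19 J/eV
dE = 0.0363 eV
Total band gap = E_g(bulk) + dE = 2.04 + 0.0363 = 2.0763 eV

2.0763


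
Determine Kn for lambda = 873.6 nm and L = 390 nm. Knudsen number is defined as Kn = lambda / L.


Knudsen number Kn = lambda / L
Kn = 873.6 / 390
Kn = 2.24

2.24


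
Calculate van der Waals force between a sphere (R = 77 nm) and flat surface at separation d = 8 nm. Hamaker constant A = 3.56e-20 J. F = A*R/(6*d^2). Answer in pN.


Convert to SI: R = 77 nm = 7.7e-08 m, d = 8 nm = 8e-09 m
F = A * R / (6 * d^2)
F = 3.56e-20 * 7.7e-08 / (6 * (8e-09)^2)
F = 7.13854e-12 N = 7.139 pN

7.139


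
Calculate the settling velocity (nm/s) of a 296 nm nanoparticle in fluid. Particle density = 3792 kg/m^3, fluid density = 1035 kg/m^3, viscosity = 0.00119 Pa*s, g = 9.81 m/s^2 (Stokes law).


Radius R = 296/2 nm = 1.48e-07 m
Density difference = 3792 - 1035 = 2757 kg/m^3
v = 2 * R^2 * (rho_p - rho_f) * g / (9 * eta)
v = 2 * (1.48e-07)^2 * 2757 * 9.81 / (9 * 0.00119)
v = 1.10629e-07 m/s = 110.6292 nm/s

110.6292


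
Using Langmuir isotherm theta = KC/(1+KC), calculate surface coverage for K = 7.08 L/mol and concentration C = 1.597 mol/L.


Langmuir isotherm: theta = K*C / (1 + K*C)
K*C = 7.08 * 1.597 = 11.30676
theta = 11.30676 / (1 + 11.30676) = 11.30676 / 12.30676
theta = 0.9187

0.9187


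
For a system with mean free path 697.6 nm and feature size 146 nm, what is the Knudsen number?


Knudsen number Kn = lambda / L
Kn = 697.6 / 146
Kn = 4.7781

4.7781


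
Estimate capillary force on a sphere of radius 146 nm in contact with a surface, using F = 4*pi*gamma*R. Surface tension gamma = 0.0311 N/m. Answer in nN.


Convert radius: R = 146 nm = 1.46e-07 m
F = 4 * pi * gamma * R
F = 4 * pi * 0.0311 * 1.46e-07
F = 5.70589e-08 N = 57.0589 nN

57.0589


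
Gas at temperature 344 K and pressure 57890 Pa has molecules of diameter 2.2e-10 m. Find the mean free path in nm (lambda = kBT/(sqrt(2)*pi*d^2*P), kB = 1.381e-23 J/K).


Mean free path: lambda = kB*T / (sqrt(2) * pi * d^2 * P)
lambda = 1.381e-23 * 344 / (sqrt(2) * pi * (2.2e-10)^2 * 57890)
lambda = 3.81626e-07 m
lambda = 381.63 nm

381.63


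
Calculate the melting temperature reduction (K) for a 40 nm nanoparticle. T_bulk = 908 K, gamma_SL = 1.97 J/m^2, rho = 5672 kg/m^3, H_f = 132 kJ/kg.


Radius R = 40/2 = 20 nm = 2e-08 m
Convert H_f = 132 kJ/kg = 132000 J/kg
dT = 2 * gamma_SL * T_bulk / (rho * H_f * R)
dT = 2 * 1.97 * 908 / (5672 * 132000 * 2e-08)
dT = 238.9 K

238.9


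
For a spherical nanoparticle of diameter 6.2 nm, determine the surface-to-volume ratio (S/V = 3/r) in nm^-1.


Radius r = 6.2/2 = 3.1 nm
S/V = 3 / r = 3 / 3.1
S/V = 0.9677 nm^-1

0.9677


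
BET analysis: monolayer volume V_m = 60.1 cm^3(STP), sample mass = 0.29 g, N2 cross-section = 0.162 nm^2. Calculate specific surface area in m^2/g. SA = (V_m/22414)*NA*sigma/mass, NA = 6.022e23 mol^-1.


Number of moles in monolayer = V_m / 22414 = 60.1 / 22414 = 0.00268136
Number of molecules = moles * NA = 0.00268136 * 6.022e23
SA = molecules * sigma / mass
SA = (60.1 / 22414) * 6.022e23 * 0.162e-18 / 0.29
SA = 902.0 m^2/g

902.0


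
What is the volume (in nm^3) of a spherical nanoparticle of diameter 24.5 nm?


Radius r = 24.5/2 = 12.25 nm
Volume V = (4/3) * pi * r^3
V = (4/3) * pi * (12.25)^3
V = 7700.11 nm^3

7700.11


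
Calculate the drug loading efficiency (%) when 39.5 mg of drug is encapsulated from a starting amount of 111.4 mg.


Drug loading efficiency = (drug loaded / drug initial) * 100
DLE = 39.5 / 111.4 * 100
DLE = 0.3546 * 100
DLE = 35.46%

35.46


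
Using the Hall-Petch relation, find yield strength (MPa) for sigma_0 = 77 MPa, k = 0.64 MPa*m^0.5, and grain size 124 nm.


d = 124 nm = 1.24e-07 m
sqrt(d) = 0.0003521363
Hall-Petch contribution = k / sqrt(d) = 0.64 / 0.0003521363 = 1817.5 MPa
sigma = sigma_0 + k/sqrt(d) = 77 + 1817.5 = 1894.5 MPa

1894.5


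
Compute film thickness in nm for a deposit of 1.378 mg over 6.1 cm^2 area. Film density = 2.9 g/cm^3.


Convert: m = 1.378 mg = 1.3780e-06 kg, A = 6.1 cm^2 = 6.1000e-04 m^2, rho = 2.9 g/cm^3 = 2900 kg/m^3
t = m / (A * rho)
t = 1.3780e-06 / (6.1000e-04 * 2900)
t = 7.7897e-07 m = 779.0 nm

779.0


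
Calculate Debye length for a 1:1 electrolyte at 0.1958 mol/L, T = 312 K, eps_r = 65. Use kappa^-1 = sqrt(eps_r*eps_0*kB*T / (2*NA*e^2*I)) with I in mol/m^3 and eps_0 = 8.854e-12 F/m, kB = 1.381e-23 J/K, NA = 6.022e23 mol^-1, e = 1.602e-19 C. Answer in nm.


Ionic strength I = 0.1958 * 1^2 * 1000 = 195.8 mol/m^3
kappa^-1 = sqrt(65 * 8.854e-12 * 1.381e-23 * 312 / (2 * 6.022e23 * (1.602e-19)^2 * 195.8))
kappa^-1 = 0.64 nm

0.64


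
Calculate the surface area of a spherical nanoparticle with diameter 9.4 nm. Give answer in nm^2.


Radius r = 9.4/2 = 4.7 nm
Surface area SA = 4 * pi * r^2
SA = 4 * pi * (4.7)^2
SA = 277.59 nm^2

277.59


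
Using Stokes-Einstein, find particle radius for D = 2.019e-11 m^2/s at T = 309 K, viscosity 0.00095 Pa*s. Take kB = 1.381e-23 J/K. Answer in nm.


Stokes-Einstein: R = kB*T / (6*pi*eta*D)
R = 1.381e-23 * 309 / (6 * pi * 0.00095 * 2.019e-11)
R = 1.1803e-08 m = 11.8 nm

11.8


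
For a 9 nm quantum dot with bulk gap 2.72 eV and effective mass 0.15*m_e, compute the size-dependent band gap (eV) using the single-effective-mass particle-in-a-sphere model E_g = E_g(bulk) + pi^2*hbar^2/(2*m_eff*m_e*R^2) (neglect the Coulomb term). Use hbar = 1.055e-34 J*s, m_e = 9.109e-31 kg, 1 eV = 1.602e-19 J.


Radius R = 9/2 nm = 4.5e-09 m
Confinement energy dE = pi^2 * hbar^2 / (2 * m_eff * m_e * R^2)
dE = pi^2 * (1.055e-34)^2 / (2 * 0.15 * 9.109e-31 * (4.5e-09)^2) J, divided by 1.602e-19 J/eV
dE = 0.1239 eV
Total band gap = E_g(bulk) + dE = 2.72 + 0.1239 = 2.8439 eV

2.8439


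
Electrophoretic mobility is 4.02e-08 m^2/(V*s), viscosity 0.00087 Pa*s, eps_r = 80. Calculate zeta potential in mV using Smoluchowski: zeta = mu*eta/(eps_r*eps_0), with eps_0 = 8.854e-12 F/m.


Smoluchowski equation: zeta = mu * eta / (eps_r * eps_0)
zeta = 4.02e-08 * 0.00087 / (80 * 8.854e-12)
zeta = 0.049376 V = 49.38 mV

49.38


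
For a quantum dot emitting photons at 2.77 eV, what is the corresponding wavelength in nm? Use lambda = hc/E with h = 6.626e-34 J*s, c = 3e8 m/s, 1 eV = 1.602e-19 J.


Convert energy: E = 2.77 eV = 2.77 * 1.602e-19 = 4.43754e-19 J
lambda = h*c / E = 6.626e-34 * 3e8 / 4.43754e-19
lambda = 4.47951e-07 m = 448.0 nm

448.0


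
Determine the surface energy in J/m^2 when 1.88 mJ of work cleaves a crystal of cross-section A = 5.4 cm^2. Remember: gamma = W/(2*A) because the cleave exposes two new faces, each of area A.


Convert: A = 5.4 cm^2 = 0.00054 m^2, W = 1.88 mJ = 0.00188 J
Cleaving exposes two faces of area A, so total new surface = 2*A and gamma = W / (2*A)
gamma = 0.00188 / (2 * 0.00054)
gamma = 1.741 J/m^2

1.741


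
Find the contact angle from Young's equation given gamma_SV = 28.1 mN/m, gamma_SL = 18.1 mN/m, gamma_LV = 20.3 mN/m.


cos(theta) = (gamma_SV - gamma_SL) / gamma_LV
cos(theta) = (28.1 - 18.1) / 20.3
cos(theta) = 0.492611
theta = arccos(0.492611) = 60.49 degrees

60.49


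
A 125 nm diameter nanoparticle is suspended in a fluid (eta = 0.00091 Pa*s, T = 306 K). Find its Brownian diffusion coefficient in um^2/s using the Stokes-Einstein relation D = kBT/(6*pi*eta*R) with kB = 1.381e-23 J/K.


Radius R = 125/2 = 62.5 nm = 6.25e-08 m
D = kB*T / (6*pi*eta*R)
D = 1.381e-23 * 306 / (6 * pi * 0.00091 * 6.25e-08)
D = 3.94178e-12 m^2/s = 3.942 um^2/s

3.942


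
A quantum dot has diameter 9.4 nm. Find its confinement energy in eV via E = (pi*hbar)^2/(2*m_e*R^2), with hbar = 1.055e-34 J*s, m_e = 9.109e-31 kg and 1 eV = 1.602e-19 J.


Radius R = 9.4/2 = 4.7 nm = 4.7e-09 m
E = (pi * 1.055e-34)^2 / (2 * 9.109e-31 * (4.7e-09)^2)
E(J) = 2.72966e-21
E = E(J) / 1.602e-19 = 0.017 eV

0.017


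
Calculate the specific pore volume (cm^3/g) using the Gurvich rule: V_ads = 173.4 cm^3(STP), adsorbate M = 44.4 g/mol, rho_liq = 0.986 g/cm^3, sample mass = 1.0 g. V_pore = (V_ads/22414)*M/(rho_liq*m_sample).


Moles adsorbed n = V_ads / 22414 = 173.4 / 22414 = 7.736236e-03 mol
Liquid volume V_liq = n * M / rho_liq = 7.736236e-03 * 44.4 / 0.986 = 0.34837 cm^3
Specific pore volume V_pore = V_liq / m_sample = 0.34837 / 1.0
V_pore = 0.3484 cm^3/g

0.3484


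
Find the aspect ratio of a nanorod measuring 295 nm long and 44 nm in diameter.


Aspect ratio AR = length / diameter
AR = 295 / 44
AR = 6.7

6.7


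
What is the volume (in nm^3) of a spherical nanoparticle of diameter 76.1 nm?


Radius r = 76.1/2 = 38.05 nm
Volume V = (4/3) * pi * r^3
V = (4/3) * pi * (38.05)^3
V = 230755.78 nm^3

230755.78


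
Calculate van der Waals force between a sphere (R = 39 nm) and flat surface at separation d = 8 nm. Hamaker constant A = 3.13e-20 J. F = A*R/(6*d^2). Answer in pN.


Convert to SI: R = 39 nm = 3.9e-08 m, d = 8 nm = 8e-09 m
F = A * R / (6 * d^2)
F = 3.13e-20 * 3.9e-08 / (6 * (8e-09)^2)
F = 3.17891e-12 N = 3.179 pN

3.179


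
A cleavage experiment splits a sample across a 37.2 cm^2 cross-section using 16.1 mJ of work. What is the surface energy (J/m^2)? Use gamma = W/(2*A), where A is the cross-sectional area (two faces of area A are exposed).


Convert: A = 37.2 cm^2 = 0.00372 m^2, W = 16.1 mJ = 0.0161 J
Cleaving exposes two faces of area A, so total new surface = 2*A and gamma = W / (2*A)
gamma = 0.0161 / (2 * 0.00372)
gamma = 2.164 J/m^2

2.164


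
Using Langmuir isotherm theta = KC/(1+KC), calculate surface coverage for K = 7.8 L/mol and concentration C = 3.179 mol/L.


Langmuir isotherm: theta = K*C / (1 + K*C)
K*C = 7.8 * 3.179 = 24.7962
theta = 24.7962 / (1 + 24.7962) = 24.7962 / 25.7962
theta = 0.9612

0.9612


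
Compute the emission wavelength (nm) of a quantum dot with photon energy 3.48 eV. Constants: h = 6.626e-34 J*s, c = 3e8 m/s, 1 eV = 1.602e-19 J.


Convert energy: E = 3.48 eV = 3.48 * 1.602e-19 = 5.57496e-19 J
lambda = h*c / E = 6.626e-34 * 3e8 / 5.57496e-19
lambda = 3.56559e-07 m = 356.6 nm

356.6


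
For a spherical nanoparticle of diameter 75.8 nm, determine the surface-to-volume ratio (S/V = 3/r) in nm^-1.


Radius r = 75.8/2 = 37.9 nm
S/V = 3 / r = 3 / 37.9
S/V = 0.0792 nm^-1

0.0792


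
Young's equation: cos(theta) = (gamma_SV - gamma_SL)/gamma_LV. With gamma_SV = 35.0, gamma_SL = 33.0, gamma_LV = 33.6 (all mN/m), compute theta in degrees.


cos(theta) = (gamma_SV - gamma_SL) / gamma_LV
cos(theta) = (35.0 - 33.0) / 33.6
cos(theta) = 0.059524
theta = arccos(0.059524) = 86.59 degrees

86.59


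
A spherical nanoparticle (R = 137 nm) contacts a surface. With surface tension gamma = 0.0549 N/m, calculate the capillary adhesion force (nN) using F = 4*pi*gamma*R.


Convert radius: R = 137 nm = 1.37e-07 m
F = 4 * pi * gamma * R
F = 4 * pi * 0.0549 * 1.37e-07
F = 9.45154e-08 N = 94.5154 nN

94.5154


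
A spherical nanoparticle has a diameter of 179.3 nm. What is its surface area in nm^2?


Radius r = 179.3/2 = 89.65 nm
Surface area SA = 4 * pi * r^2
SA = 4 * pi * (89.65)^2
SA = 100997.46 nm^2

100997.46


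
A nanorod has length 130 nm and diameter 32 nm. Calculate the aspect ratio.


Aspect ratio AR = length / diameter
AR = 130 / 32
AR = 4.06

4.06


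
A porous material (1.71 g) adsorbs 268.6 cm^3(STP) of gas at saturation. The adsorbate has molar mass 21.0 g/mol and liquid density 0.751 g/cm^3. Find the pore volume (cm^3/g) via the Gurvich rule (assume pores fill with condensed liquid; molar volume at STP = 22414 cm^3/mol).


Moles adsorbed n = V_ads / 22414 = 268.6 / 22414 = 1.198358e-02 mol
Liquid volume V_liq = n * M / rho_liq = 1.198358e-02 * 21.0 / 0.751 = 0.33509 cm^3
Specific pore volume V_pore = V_liq / m_sample = 0.33509 / 1.71
V_pore = 0.196 cm^3/g

0.196


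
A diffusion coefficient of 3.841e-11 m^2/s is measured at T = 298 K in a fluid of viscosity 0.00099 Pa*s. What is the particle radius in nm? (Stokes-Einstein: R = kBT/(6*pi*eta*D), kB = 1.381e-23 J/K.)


Stokes-Einstein: R = kB*T / (6*pi*eta*D)
R = 1.381e-23 * 298 / (6 * pi * 0.00099 * 3.841e-11)
R = 5.74155e-09 m = 5.74 nm

5.74


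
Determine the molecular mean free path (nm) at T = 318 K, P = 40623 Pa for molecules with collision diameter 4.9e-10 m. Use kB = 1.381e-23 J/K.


Mean free path: lambda = kB*T / (sqrt(2) * pi * d^2 * P)
lambda = 1.381e-23 * 318 / (sqrt(2) * pi * (4.9e-10)^2 * 40623)
lambda = 1.01343e-07 m
lambda = 101.34 nm

101.34


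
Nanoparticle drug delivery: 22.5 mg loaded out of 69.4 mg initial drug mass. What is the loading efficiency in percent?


Drug loading efficiency = (drug loaded / drug initial) * 100
DLE = 22.5 / 69.4 * 100
DLE = 0.3242 * 100
DLE = 32.42%

32.42


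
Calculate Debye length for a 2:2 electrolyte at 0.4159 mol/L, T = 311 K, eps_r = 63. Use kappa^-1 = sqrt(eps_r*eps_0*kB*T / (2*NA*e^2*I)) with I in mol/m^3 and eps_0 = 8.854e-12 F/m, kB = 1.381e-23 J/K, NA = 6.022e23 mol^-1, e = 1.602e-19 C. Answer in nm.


Ionic strength I = 0.4159 * 2^2 * 1000 = 1663.6 mol/m^3
kappa^-1 = sqrt(63 * 8.854e-12 * 1.381e-23 * 311 / (2 * 6.022e23 * (1.602e-19)^2 * 1663.6))
kappa^-1 = 0.216 nm

0.216


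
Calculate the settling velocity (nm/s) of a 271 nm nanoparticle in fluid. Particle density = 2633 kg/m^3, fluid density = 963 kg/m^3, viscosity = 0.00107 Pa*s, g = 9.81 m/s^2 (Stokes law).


Radius R = 271/2 nm = 1.355e-07 m
Density difference = 2633 - 963 = 1670 kg/m^3
v = 2 * R^2 * (rho_p - rho_f) * g / (9 * eta)
v = 2 * (1.355e-07)^2 * 1670 * 9.81 / (9 * 0.00107)
v = 6.24695e-08 m/s = 62.4695 nm/s

62.4695


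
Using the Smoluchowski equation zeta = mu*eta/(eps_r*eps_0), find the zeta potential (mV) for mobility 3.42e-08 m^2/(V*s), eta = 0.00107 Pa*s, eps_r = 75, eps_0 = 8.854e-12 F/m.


Smoluchowski equation: zeta = mu * eta / (eps_r * eps_0)
zeta = 3.42e-08 * 0.00107 / (75 * 8.854e-12)
zeta = 0.055107 V = 55.11 mV

55.11


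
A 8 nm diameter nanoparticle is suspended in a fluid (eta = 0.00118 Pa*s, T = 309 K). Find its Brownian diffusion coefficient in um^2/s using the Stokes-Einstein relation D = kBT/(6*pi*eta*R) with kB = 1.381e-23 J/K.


Radius R = 8/2 = 4 nm = 4e-09 m
D = kB*T / (6*pi*eta*R)
D = 1.381e-23 * 309 / (6 * pi * 0.00118 * 4e-09)
D = 4.79633e-11 m^2/s = 47.963 um^2/s

47.963


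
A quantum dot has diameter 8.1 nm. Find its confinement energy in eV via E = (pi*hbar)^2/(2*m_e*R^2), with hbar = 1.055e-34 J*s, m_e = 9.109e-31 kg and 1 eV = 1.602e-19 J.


Radius R = 8.1/2 = 4.05 nm = 4.05e-09 m
E = (pi * 1.055e-34)^2 / (2 * 9.109e-31 * (4.05e-09)^2)
E(J) = 3.67616e-21
E = E(J) / 1.602e-19 = 0.0229 eV

0.0229


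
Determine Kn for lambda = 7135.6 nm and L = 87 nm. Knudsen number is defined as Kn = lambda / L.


Knudsen number Kn = lambda / L
Kn = 7135.6 / 87
Kn = 82.0184

82.0184


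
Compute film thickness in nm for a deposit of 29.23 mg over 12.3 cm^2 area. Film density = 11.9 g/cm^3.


Convert: m = 29.23 mg = 2.9230e-05 kg, A = 12.3 cm^2 = 1.2300e-03 m^2, rho = 11.9 g/cm^3 = 11900 kg/m^3
t = m / (A * rho)
t = 2.9230e-05 / (1.2300e-03 * 11900)
t = 1.9970e-06 m = 1997.0 nm

1997.0


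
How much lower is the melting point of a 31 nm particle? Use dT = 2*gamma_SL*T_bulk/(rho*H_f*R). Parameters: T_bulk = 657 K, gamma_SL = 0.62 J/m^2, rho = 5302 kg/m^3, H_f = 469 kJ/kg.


Radius R = 31/2 = 15.5 nm = 1.55e-08 m
Convert H_f = 469 kJ/kg = 469000 J/kg
dT = 2 * gamma_SL * T_bulk / (rho * H_f * R)
dT = 2 * 0.62 * 657 / (5302 * 469000 * 1.55e-08)
dT = 21.1 K

21.1


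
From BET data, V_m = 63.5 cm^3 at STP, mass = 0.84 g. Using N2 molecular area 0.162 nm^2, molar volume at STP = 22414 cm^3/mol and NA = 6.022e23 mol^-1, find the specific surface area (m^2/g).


Number of moles in monolayer = V_m / 22414 = 63.5 / 22414 = 0.00283305
Number of molecules = moles * NA = 0.00283305 * 6.022e23
SA = molecules * sigma / mass
SA = (63.5 / 22414) * 6.022e23 * 0.162e-18 / 0.84
SA = 329.0 m^2/g

329.0


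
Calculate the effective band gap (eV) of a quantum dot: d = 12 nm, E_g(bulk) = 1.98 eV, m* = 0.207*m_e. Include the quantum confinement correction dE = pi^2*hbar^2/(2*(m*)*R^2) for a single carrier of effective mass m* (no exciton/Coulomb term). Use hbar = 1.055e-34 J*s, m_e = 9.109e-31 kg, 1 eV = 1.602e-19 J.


Radius R = 12/2 nm = 6e-09 m
Confinement energy dE = pi^2 * hbar^2 / (2 * m_eff * m_e * R^2)
dE = pi^2 * (1.055e-34)^2 / (2 * 0.207 * 9.109e-31 * (6e-09)^2) J, divided by 1.602e-19 J/eV
dE = 0.0505 eV
Total band gap = E_g(bulk) + dE = 1.98 + 0.0505 = 2.0305 eV

2.0305


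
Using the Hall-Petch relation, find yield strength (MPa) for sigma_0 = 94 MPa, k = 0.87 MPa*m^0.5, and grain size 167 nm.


d = 167 nm = 1.67e-07 m
sqrt(d) = 0.0004086563
Hall-Petch contribution = k / sqrt(d) = 0.87 / 0.0004086563 = 2128.9 MPa
sigma = sigma_0 + k/sqrt(d) = 94 + 2128.9 = 2222.9 MPa

2222.9


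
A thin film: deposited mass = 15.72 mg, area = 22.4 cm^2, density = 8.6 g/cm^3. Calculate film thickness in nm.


Convert: m = 15.72 mg = 1.5720e-05 kg, A = 22.4 cm^2 = 2.2400e-03 m^2, rho = 8.6 g/cm^3 = 8600 kg/m^3
t = m / (A * rho)
t = 1.5720e-05 / (2.2400e-03 * 8600)
t = 8.1603e-07 m = 816.0 nm

816.0


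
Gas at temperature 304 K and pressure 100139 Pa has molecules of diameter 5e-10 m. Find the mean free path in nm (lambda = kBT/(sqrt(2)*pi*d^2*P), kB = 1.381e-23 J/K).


Mean free path: lambda = kB*T / (sqrt(2) * pi * d^2 * P)
lambda = 1.381e-23 * 304 / (sqrt(2) * pi * (5e-10)^2 * 100139)
lambda = 3.7745e-08 m
lambda = 37.74 nm

37.74


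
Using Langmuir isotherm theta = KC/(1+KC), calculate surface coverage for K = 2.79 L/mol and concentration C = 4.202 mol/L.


Langmuir isotherm: theta = K*C / (1 + K*C)
K*C = 2.79 * 4.202 = 11.72358
theta = 11.72358 / (1 + 11.72358) = 11.72358 / 12.72358
theta = 0.9214

0.9214


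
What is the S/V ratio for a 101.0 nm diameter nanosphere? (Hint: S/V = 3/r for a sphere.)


Radius r = 101.0/2 = 50.5 nm
S/V = 3 / r = 3 / 50.5
S/V = 0.0594 nm^-1

0.0594


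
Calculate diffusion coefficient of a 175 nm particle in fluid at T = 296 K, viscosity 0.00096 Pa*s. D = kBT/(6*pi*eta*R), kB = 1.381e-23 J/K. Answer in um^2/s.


Radius R = 175/2 = 87.5 nm = 8.75e-08 m
D = kB*T / (6*pi*eta*R)
D = 1.381e-23 * 296 / (6 * pi * 0.00096 * 8.75e-08)
D = 2.5817e-12 m^2/s = 2.582 um^2/s

2.582


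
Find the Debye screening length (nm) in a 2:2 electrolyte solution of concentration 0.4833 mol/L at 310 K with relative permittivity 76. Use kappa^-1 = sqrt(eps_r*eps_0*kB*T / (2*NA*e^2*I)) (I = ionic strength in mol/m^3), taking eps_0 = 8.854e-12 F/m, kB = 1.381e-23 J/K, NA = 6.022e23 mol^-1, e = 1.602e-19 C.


Ionic strength I = 0.4833 * 2^2 * 1000 = 1933.2 mol/m^3
kappa^-1 = sqrt(76 * 8.854e-12 * 1.381e-23 * 310 / (2 * 6.022e23 * (1.602e-19)^2 * 1933.2))
kappa^-1 = 0.22 nm

0.22


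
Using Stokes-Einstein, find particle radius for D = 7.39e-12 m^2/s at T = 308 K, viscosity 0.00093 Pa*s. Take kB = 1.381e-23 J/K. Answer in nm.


Stokes-Einstein: R = kB*T / (6*pi*eta*D)
R = 1.381e-23 * 308 / (6 * pi * 0.00093 * 7.39e-12)
R = 3.28334e-08 m = 32.83 nm

32.83


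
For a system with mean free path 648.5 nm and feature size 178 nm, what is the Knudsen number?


Knudsen number Kn = lambda / L
Kn = 648.5 / 178
Kn = 3.6433

3.6433


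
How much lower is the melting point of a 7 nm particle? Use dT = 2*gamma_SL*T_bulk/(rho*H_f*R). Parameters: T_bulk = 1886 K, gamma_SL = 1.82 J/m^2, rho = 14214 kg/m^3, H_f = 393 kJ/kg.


Radius R = 7/2 = 3.5 nm = 3.5e-09 m
Convert H_f = 393 kJ/kg = 393000 J/kg
dT = 2 * gamma_SL * T_bulk / (rho * H_f * R)
dT = 2 * 1.82 * 1886 / (14214 * 393000 * 3.5e-09)
dT = 351.1 K

351.1


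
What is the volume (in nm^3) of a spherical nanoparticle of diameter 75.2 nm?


Radius r = 75.2/2 = 37.6 nm
Volume V = (4/3) * pi * r^3
V = (4/3) * pi * (37.6)^3
V = 222665.1 nm^3

222665.1


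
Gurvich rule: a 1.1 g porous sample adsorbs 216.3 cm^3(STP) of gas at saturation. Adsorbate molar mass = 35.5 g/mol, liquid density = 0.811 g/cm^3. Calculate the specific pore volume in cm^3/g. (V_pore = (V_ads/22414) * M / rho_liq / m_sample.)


Moles adsorbed n = V_ads / 22414 = 216.3 / 22414 = 9.650219e-03 mol
Liquid volume V_liq = n * M / rho_liq = 9.650219e-03 * 35.5 / 0.811 = 0.42242 cm^3
Specific pore volume V_pore = V_liq / m_sample = 0.42242 / 1.1
V_pore = 0.384 cm^3/g

0.384


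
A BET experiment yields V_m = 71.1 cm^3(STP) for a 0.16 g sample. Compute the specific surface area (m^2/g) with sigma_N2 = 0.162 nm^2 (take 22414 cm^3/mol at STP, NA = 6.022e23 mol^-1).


Number of moles in monolayer = V_m / 22414 = 71.1 / 22414 = 0.00317212
Number of molecules = moles * NA = 0.00317212 * 6.022e23
SA = molecules * sigma / mass
SA = (71.1 / 22414) * 6.022e23 * 0.162e-18 / 0.16
SA = 1934.1 m^2/g

1934.1


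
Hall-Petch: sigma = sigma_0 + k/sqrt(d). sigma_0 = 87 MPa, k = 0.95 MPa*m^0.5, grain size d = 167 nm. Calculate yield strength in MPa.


d = 167 nm = 1.67e-07 m
sqrt(d) = 0.0004086563
Hall-Petch contribution = k / sqrt(d) = 0.95 / 0.0004086563 = 2324.7 MPa
sigma = sigma_0 + k/sqrt(d) = 87 + 2324.7 = 2411.7 MPa

2411.7


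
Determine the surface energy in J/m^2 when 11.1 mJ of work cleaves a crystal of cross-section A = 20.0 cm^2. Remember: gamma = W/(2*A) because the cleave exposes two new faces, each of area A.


Convert: A = 20.0 cm^2 = 0.002 m^2, W = 11.1 mJ = 0.0111 J
Cleaving exposes two faces of area A, so total new surface = 2*A and gamma = W / (2*A)
gamma = 0.0111 / (2 * 0.002)
gamma = 2.775 J/m^2

2.775


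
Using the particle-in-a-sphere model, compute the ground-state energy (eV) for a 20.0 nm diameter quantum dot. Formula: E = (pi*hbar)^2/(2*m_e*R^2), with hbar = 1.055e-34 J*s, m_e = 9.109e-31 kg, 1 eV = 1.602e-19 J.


Radius R = 20.0/2 = 10 nm = 1e-08 m
E = (pi * 1.055e-34)^2 / (2 * 9.109e-31 * (1e-08)^2)
E(J) = 6.02981e-22
E = E(J) / 1.602e-19 = 0.0038 eV

0.0038


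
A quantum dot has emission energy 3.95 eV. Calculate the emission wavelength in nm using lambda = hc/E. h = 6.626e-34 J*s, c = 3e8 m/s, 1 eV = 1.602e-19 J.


Convert energy: E = 3.95 eV = 3.95 * 1.602e-19 = 6.3279e-19 J
lambda = h*c / E = 6.626e-34 * 3e8 / 6.3279e-19
lambda = 3.14133e-07 m = 314.1 nm

314.1


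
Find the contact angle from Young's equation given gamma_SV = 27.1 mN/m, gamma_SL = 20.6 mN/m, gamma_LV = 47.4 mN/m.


cos(theta) = (gamma_SV - gamma_SL) / gamma_LV
cos(theta) = (27.1 - 20.6) / 47.4
cos(theta) = 0.137131
theta = arccos(0.137131) = 82.12 degrees

82.12


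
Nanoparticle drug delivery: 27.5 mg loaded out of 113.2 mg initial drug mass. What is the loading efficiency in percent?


Drug loading efficiency = (drug loaded / drug initial) * 100
DLE = 27.5 / 113.2 * 100
DLE = 0.2429 * 100
DLE = 24.29%

24.29


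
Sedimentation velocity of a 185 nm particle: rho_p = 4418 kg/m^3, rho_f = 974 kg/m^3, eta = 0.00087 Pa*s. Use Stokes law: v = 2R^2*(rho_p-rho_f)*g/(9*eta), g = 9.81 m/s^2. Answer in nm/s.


Radius R = 185/2 nm = 9.25e-08 m
Density difference = 4418 - 974 = 3444 kg/m^3
v = 2 * R^2 * (rho_p - rho_f) * g / (9 * eta)
v = 2 * (9.25e-08)^2 * 3444 * 9.81 / (9 * 0.00087)
v = 7.38387e-08 m/s = 73.8387 nm/s

73.8387


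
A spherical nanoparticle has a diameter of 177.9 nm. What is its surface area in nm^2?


Radius r = 177.9/2 = 88.95 nm
Surface area SA = 4 * pi * r^2
SA = 4 * pi * (88.95)^2
SA = 99426.41 nm^2

99426.41


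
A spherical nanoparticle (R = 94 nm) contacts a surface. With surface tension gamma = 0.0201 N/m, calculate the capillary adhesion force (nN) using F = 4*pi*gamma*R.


Convert radius: R = 94 nm = 9.4e-08 m
F = 4 * pi * gamma * R
F = 4 * pi * 0.0201 * 9.4e-08
F = 2.37429e-08 N = 23.7429 nN

23.7429


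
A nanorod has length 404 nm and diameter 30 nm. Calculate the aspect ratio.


Aspect ratio AR = length / diameter
AR = 404 / 30
AR = 13.47

13.47


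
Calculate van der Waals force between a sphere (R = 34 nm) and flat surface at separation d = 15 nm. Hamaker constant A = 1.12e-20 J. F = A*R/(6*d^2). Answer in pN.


Convert to SI: R = 34 nm = 3.4e-08 m, d = 15 nm = 1.5e-08 m
F = A * R / (6 * d^2)
F = 1.12e-20 * 3.4e-08 / (6 * (1.5e-08)^2)
F = 2.82074e-13 N = 0.282 pN

0.282


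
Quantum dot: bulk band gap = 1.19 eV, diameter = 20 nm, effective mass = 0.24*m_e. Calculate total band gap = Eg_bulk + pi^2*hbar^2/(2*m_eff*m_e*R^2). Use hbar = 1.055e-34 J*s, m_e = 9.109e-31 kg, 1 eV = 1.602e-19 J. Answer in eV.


Radius R = 20/2 nm = 1e-08 m
Confinement energy dE = pi^2 * hbar^2 / (2 * m_eff * m_e * R^2)
dE = pi^2 * (1.055e-34)^2 / (2 * 0.24 * 9.109e-31 * (1e-08)^2) J, divided by 1.602e-19 J/eV
dE = 0.0157 eV
Total band gap = E_g(bulk) + dE = 1.19 + 0.0157 = 1.2057 eV

1.2057


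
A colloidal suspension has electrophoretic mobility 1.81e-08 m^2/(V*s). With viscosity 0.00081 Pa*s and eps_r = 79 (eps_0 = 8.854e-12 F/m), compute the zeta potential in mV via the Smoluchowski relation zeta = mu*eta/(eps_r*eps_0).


Smoluchowski equation: zeta = mu * eta / (eps_r * eps_0)
zeta = 1.81e-08 * 0.00081 / (79 * 8.854e-12)
zeta = 0.02096 V = 20.96 mV

20.96


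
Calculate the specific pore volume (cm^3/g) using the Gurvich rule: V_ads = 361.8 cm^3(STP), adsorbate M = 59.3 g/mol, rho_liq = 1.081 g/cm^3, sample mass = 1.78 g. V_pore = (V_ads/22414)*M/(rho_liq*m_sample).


Moles adsorbed n = V_ads / 22414 = 361.8 / 22414 = 1.614170e-02 mol
Liquid volume V_liq = n * M / rho_liq = 1.614170e-02 * 59.3 / 1.081 = 0.88548 cm^3
Specific pore volume V_pore = V_liq / m_sample = 0.88548 / 1.78
V_pore = 0.4975 cm^3/g

0.4975


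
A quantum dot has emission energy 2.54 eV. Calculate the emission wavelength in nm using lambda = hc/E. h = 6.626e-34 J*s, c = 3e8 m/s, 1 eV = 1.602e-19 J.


Convert energy: E = 2.54 eV = 2.54 * 1.602e-19 = 4.06908e-19 J
lambda = h*c / E = 6.626e-34 * 3e8 / 4.06908e-19
lambda = 4.88513e-07 m = 488.5 nm

488.5


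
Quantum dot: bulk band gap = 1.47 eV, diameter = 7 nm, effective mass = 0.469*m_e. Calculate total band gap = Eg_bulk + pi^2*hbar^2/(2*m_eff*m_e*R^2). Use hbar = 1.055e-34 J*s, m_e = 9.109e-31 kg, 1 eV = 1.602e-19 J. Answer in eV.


Radius R = 7/2 nm = 3.5e-09 m
Confinement energy dE = pi^2 * hbar^2 / (2 * m_eff * m_e * R^2)
dE = pi^2 * (1.055e-34)^2 / (2 * 0.469 * 9.109e-31 * (3.5e-09)^2) J, divided by 1.602e-19 J/eV
dE = 0.0655 eV
Total band gap = E_g(bulk) + dE = 1.47 + 0.0655 = 1.5355 eV

1.5355


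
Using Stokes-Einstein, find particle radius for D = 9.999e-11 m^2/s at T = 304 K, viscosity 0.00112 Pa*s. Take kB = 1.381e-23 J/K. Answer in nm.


Stokes-Einstein: R = kB*T / (6*pi*eta*D)
R = 1.381e-23 * 304 / (6 * pi * 0.00112 * 9.999e-11)
R = 1.9888e-09 m = 1.99 nm

1.99


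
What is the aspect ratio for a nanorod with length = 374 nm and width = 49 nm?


Aspect ratio AR = length / diameter
AR = 374 / 49
AR = 7.63

7.63


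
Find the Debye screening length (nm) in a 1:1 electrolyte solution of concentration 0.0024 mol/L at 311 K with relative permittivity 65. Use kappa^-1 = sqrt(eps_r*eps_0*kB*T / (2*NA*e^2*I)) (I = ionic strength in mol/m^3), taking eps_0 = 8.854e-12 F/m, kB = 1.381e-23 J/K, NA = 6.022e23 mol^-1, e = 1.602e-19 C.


Ionic strength I = 0.0024 * 1^2 * 1000 = 2.4 mol/m^3
kappa^-1 = sqrt(65 * 8.854e-12 * 1.381e-23 * 311 / (2 * 6.022e23 * (1.602e-19)^2 * 2.4))
kappa^-1 = 5.772 nm

5.772
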